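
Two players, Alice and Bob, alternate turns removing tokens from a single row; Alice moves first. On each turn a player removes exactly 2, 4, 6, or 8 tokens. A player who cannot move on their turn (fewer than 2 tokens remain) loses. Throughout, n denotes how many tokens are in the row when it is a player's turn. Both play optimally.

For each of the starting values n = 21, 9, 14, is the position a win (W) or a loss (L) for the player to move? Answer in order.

Label each position W (a win for the player to move) or L (a loss). A position with no legal move is L; any other position is W exactly when some move reaches an L, and L when every move reaches a W.
n=0: no move → L
n=1: no move → L
n=2: reaches L-position 0 → W
n=3: reaches L-position 1 → W
n=4: reaches L-position 0 → W
n=5: reaches L-position 1 → W
n=6: reaches L-position 0 → W
n=7: reaches L-position 1 → W
n=8: reaches L-position 0 → W
n=9: reaches L-position 1 → W
n=10: only reaches 8(W), 6(W), 4(W), 2(W), all W → L
n=11: only reaches 9(W), 7(W), 5(W), 3(W), all W → L
n=12: reaches L-position 10 → W
n=13: reaches L-position 11 → W
n=14: reaches L-position 10 → W
n=15: reaches L-position 11 → W
n=16: reaches L-position 10 → W
n=17: reaches L-position 11 → W
n=18: reaches L-position 10 → W
n=19: reaches L-position 11 → W
n=20: only reaches 18(W), 16(W), 14(W), 12(W), all W → L
n=21: only reaches 19(W), 17(W), 15(W), 13(W), all W → L

21: L, 9: W, 14: W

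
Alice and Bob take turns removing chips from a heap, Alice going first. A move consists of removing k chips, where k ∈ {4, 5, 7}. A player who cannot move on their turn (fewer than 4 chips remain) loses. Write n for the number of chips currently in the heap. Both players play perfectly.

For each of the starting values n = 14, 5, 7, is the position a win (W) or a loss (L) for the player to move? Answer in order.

Build the W/L table. Terminal = L. A non-terminal position is W if it has a move to some L; otherwise it is L.
n=0: no move → L
n=1: no move → L
n=2: no move → L
n=3: no move → L
n=4: reaches L-position 0 → W
n=5: reaches L-position 1 → W
n=6: reaches L-position 2 → W
n=7: reaches L-position 3 → W
n=8: reaches L-position 3 → W
n=9: reaches L-position 2 → W
n=10: reaches L-position 3 → W
n=11: only reaches 7(W), 6(W), 4(W), all W → L
n=12: only reaches 8(W), 7(W), 5(W), all W → L
n=13: only reaches 9(W), 8(W), 6(W), all W → L
n=14: only reaches 10(W), 9(W), 7(W), all W → L

14: L, 5: W, 7: W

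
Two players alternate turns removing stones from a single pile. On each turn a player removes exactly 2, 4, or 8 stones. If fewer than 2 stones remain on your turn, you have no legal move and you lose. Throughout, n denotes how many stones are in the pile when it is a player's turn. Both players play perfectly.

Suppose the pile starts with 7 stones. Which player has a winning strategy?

The second player wins.

Compute win/loss labels from the base case upward. A position with no move is L. Any other position is W if it can reach an L in one move, else L.
n=0: no move → L
n=1: no move → L
n=2: can move to 0, which is L ⇒ W
n=3: can move to 1, which is L ⇒ W
n=4: can move to 0, which is L ⇒ W
n=5: can move to 1, which is L ⇒ W
n=6: moves to 4(W), 2(W); every one is W ⇒ L
n=7: moves to 5(W), 3(W); every one is W ⇒ L
Every move from 7 reaches a W position, so the mover loses.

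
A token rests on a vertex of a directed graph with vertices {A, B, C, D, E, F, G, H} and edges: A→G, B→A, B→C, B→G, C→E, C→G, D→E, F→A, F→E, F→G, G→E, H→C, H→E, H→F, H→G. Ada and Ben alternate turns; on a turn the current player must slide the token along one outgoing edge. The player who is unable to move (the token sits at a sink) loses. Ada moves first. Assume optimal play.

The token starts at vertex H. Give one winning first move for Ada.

Move to E.

Build the W/L table. Terminal = L. A non-terminal position is W if it has a move to some L; otherwise it is L.
Every edge goes from a vertex to one that appears earlier in the order E, G, D, A, C, F, H, B, so processing vertices in that order labels each vertex after all of its successors.
E: no outgoing edge → L
G: can move to E, which is L ⇒ W
D: can move to E, which is L ⇒ W
A: the only move is to G(W), a W ⇒ L
C: can move to E, which is L ⇒ W
F: can move to A, which is L ⇒ W
H: can move to E, which is L ⇒ W
B: can move to A, which is L ⇒ W
From H, the L positions reachable in one move are: E.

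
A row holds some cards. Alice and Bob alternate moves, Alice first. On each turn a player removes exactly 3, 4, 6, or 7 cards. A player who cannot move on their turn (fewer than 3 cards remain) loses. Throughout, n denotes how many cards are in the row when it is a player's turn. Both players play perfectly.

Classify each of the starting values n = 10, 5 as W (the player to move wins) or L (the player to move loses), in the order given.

Positions with no move are L. A position that does have a move is losing for the player to move precisely when every available move leads to a winning position for the opponent. Fill in the labels:
n=0: no move → L
n=1: no move → L
n=2: no move → L
n=3: can move to 0, which is L ⇒ W
n=4: can move to 1, which is L ⇒ W
n=5: can move to 2, which is L ⇒ W
n=6: can move to 2, which is L ⇒ W
n=7: can move to 1, which is L ⇒ W
n=8: can move to 2, which is L ⇒ W
n=9: can move to 2, which is L ⇒ W
n=10: moves to 7(W), 6(W), 4(W), 3(W); every one is W ⇒ L

10: L, 5: W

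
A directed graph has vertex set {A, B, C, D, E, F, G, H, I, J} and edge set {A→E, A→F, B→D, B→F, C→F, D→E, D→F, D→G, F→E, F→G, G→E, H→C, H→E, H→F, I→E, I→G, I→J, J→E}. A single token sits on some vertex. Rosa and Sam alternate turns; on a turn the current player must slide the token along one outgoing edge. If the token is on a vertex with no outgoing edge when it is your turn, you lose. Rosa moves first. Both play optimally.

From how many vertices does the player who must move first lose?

3

Build the W/L table. Terminal = L. A non-terminal position is W if it has a move to some L; otherwise it is L.
Every edge goes from a vertex to one that appears earlier in the order E, J, G, I, F, D, A, C, H, B, so processing vertices in that order labels each vertex after all of its successors.
E: no outgoing edge → L
J: →E(L), so W
G: →E(L), so W
I: →E(L), so W
F: →E(L), so W
D: →E(L), so W
A: →E(L), so W
C: →F(W) only, which is W, so L
H: →C(L), so W
B: →D(W), F(W) — all W, so L
The L vertices are B, C, E; that is 3 in all.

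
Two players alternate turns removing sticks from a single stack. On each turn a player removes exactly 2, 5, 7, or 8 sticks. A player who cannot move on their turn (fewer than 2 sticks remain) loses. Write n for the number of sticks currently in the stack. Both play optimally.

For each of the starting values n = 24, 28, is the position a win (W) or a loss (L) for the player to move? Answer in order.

Work bottom-up. With no move the player to move loses. Otherwise the position is W if at least one move leads to an L position for the opponent, and L if every move leads to a W.
n=0: no move → L
n=1: no move → L
n=2: can move to 0, which is L ⇒ W
n=3: can move to 1, which is L ⇒ W
n=4: the only move is to 2(W), a W ⇒ L
n=5: can move to 0, which is L ⇒ W
n=6: can move to 4, which is L ⇒ W
n=7: can move to 0, which is L ⇒ W
n=8: can move to 1, which is L ⇒ W
n=9: can move to 4, which is L ⇒ W
n=10: moves to 8(W), 5(W), 3(W), 2(W); every one is W ⇒ L
n=11: can move to 4, which is L ⇒ W
n=12: can move to 10, which is L ⇒ W
n=13: moves to 11(W), 8(W), 6(W), 5(W); every one is W ⇒ L
n=14: moves to 12(W), 9(W), 7(W), 6(W); every one is W ⇒ L
n=15: can move to 13, which is L ⇒ W
n=16: can move to 14, which is L ⇒ W
n=17: can move to 10, which is L ⇒ W
n=18: can move to 13, which is L ⇒ W
n=19: can move to 14, which is L ⇒ W
n=20: can move to 13, which is L ⇒ W
n=21: can move to 14, which is L ⇒ W
n=22: can move to 14, which is L ⇒ W
n=23: moves to 21(W), 18(W), 16(W), 15(W); every one is W ⇒ L
n=24: moves to 22(W), 19(W), 17(W), 16(W); every one is W ⇒ L
n=25: can move to 23, which is L ⇒ W
n=26: can move to 24, which is L ⇒ W
n=27: moves to 25(W), 22(W), 20(W), 19(W); every one is W ⇒ L
n=28: can move to 23, which is L ⇒ W

24: L, 28: W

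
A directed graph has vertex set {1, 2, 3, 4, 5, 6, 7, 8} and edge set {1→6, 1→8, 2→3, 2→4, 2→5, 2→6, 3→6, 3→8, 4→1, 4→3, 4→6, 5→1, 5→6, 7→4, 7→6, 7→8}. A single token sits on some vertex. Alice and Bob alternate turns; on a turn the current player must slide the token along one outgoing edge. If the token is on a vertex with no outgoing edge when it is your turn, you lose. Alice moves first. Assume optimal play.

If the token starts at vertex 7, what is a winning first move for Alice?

Positions with no move are L. A position that does have a move is losing for the player to move precisely when every available move leads to a winning position for the opponent. Fill in the labels:
Every edge goes from a vertex to one that appears earlier in the order 6, 8, 1, 5, 3, 4, 7, 2, so processing vertices in that order labels each vertex after all of its successors.
6: no outgoing edge → L
8: no outgoing edge → L
1: →8(L), so W
5: →6(L), so W
3: →8(L), so W
4: →6(L), so W
7: →8(L), so W
2: →6(L), so W
From 7, the L positions reachable in one move are: 8, 6. Any move reaching one of these is winning.

Move to 8.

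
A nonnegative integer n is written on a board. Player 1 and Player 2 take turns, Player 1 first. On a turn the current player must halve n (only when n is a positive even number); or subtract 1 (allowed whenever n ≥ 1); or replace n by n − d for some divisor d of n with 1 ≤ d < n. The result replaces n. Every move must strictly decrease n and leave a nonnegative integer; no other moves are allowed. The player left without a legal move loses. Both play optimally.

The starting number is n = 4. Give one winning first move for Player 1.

Move to 2.

Label each position W (a win for the player to move) or L (a loss). A position with no legal move is L; any other position is W exactly when some move reaches an L, and L when every move reaches a W.
n=0: no move → L
n=1: W (go to 0, an L position)
n=2: L (sole option 1(W) is W)
n=3: W (go to 2, an L position)
n=4: W (go to 2, an L position)
From 4, the L positions reachable in one move are: 2.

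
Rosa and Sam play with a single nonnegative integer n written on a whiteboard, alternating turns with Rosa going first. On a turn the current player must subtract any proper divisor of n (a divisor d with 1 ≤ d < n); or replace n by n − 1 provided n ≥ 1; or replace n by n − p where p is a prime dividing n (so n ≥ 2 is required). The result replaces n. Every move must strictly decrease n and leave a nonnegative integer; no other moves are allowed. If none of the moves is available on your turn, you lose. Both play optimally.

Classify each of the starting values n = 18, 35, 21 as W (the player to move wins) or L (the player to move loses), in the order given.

18: W, 35: L, 21: W

Classify positions by backward induction: terminal positions (no move available) are L. From any other position, the mover wins iff some move reaches an L.
n=0: no move → L
n=1: →0(L), so W
n=2: →0(L), so W
n=3: →0(L), so W
n=4: →2(W), 3(W) — all W, so L
n=5: →0(L), so W
n=6: →4(L), so W
n=7: →0(L), so W
n=8: →4(L), so W
n=9: →6(W), 8(W) — all W, so L
n=10: →9(L), so W
n=11: →0(L), so W
n=12: →9(L), so W
n=13: →0(L), so W
n=14: →7(W), 12(W), 13(W) — all W, so L
n=15: →14(L), so W
n=16: →14(L), so W
n=17: →0(L), so W
n=18: →9(L), so W
n=19: →0(L), so W
n=20: →10(W), 15(W), 16(W), 18(W), 19(W) — all W, so L
n=21: →14(L), so W
n=22: →20(L), so W
n=23: →0(L), so W
n=24: →20(L), so W
n=25: →20(L), so W
n=26: →13(W), 24(W), 25(W) — all W, so L
n=27: →26(L), so W
n=28: →14(L), so W
n=29: →0(L), so W
n=30: →20(L), so W
n=31: →0(L), so W
n=32: →16(W), 24(W), 28(W), 30(W), 31(W) — all W, so L
n=33: →32(L), so W
n=34: →32(L), so W
n=35: →28(W), 30(W), 34(W) — all W, so L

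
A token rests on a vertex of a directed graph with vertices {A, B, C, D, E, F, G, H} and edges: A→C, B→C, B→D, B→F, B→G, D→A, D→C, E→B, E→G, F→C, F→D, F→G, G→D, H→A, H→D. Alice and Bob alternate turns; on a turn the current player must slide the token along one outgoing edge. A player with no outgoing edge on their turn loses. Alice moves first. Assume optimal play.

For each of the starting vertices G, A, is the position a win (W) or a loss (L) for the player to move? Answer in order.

Use the standard recursion: the mover loses at a terminal position; elsewhere, the mover wins exactly when some move hands the opponent an L position.
Every edge goes from a vertex to one that appears earlier in the order C, A, D, H, G, F, B, E, so processing vertices in that order labels each vertex after all of its successors.
C: no outgoing edge → L
A: W (go to C, an L position)
D: W (go to C, an L position)
H: L (options D(W), A(W) are all W)
G: L (sole option D(W) is W)
F: W (go to G, an L position)
B: W (go to G, an L position)
E: W (go to G, an L position)

G: L, A: W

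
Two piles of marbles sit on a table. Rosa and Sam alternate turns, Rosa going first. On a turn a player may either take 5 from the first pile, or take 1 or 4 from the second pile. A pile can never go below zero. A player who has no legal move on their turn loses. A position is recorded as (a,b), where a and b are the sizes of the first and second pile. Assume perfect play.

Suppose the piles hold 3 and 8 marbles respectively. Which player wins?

Positions with no move are L. A position that does have a move is losing for the player to move precisely when every available move leads to a winning position for the opponent. Fill in the labels:
No move ever increases a pile, so every position that can arise here has a ≤ 3 and b ≤ 8; it is enough to label the cells with 0 ≤ a ≤ 3 and 0 ≤ b ≤ 8.
Every move lowers a or b (never raises either), so fill the grid row by row in increasing a, and left to right within a row: each cell's successors are then already labelled.
      b=0  b=1  b=2  b=3  b=4  b=5  b=6  b=7  b=8
a=0:    L    W    L    W    W    L    W    L    W
a=1:    L    W    L    W    W    L    W    L    W
a=2:    L    W    L    W    W    L    W    L    W
a=3:    L    W    L    W    W    L    W    L    W
Cells with no legal move (terminal, hence L): (0,0), (1,0), (2,0), (3,0).
The remaining L cells, each justified by listing all of its moves:
(0,2): only reaches (0,1)(W), which is W → L
(0,5): only reaches (0,4)(W), (0,1)(W), all W → L
(0,7): only reaches (0,6)(W), (0,3)(W), all W → L
(1,2): only reaches (1,1)(W), which is W → L
(1,5): only reaches (1,4)(W), (1,1)(W), all W → L
(1,7): only reaches (1,6)(W), (1,3)(W), all W → L
(2,2): only reaches (2,1)(W), which is W → L
(2,5): only reaches (2,4)(W), (2,1)(W), all W → L
(2,7): only reaches (2,6)(W), (2,3)(W), all W → L
(3,2): only reaches (3,1)(W), which is W → L
(3,5): only reaches (3,4)(W), (3,1)(W), all W → L
(3,7): only reaches (3,6)(W), (3,3)(W), all W → L
Every other cell has at least one move into one of the L cells above, so it is W.
From (3,8) Rosa can move to (3,7), reaching an L position.

Rosa wins.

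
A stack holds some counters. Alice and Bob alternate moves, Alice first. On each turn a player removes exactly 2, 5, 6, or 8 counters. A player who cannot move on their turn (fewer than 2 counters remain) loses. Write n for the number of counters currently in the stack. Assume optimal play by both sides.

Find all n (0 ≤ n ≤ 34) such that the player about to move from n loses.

Positions with no move are L. A position that does have a move is losing for the player to move precisely when every available move leads to a winning position for the opponent. Fill in the labels:
n=0: no move → L
n=1: no move → L
n=2: can move to 0, which is L ⇒ W
n=3: can move to 1, which is L ⇒ W
n=4: the only move is to 2(W), a W ⇒ L
n=5: can move to 0, which is L ⇒ W
n=6: can move to 4, which is L ⇒ W
n=7: can move to 1, which is L ⇒ W
n=8: can move to 0, which is L ⇒ W
n=9: can move to 4, which is L ⇒ W
n=10: can move to 4, which is L ⇒ W
n=11: moves to 9(W), 6(W), 5(W), 3(W); every one is W ⇒ L
n=12: can move to 4, which is L ⇒ W
n=13: can move to 11, which is L ⇒ W
n=14: moves to 12(W), 9(W), 8(W), 6(W); every one is W ⇒ L
n=15: moves to 13(W), 10(W), 9(W), 7(W); every one is W ⇒ L
n=16: can move to 14, which is L ⇒ W
n=17: can move to 15, which is L ⇒ W
n=18: moves to 16(W), 13(W), 12(W), 10(W); every one is W ⇒ L
n=19: can move to 14, which is L ⇒ W
n=20: can move to 18, which is L ⇒ W
n=21: can move to 15, which is L ⇒ W
n=22: can move to 14, which is L ⇒ W
n=23: can move to 18, which is L ⇒ W
n=24: can move to 18, which is L ⇒ W
n=25: moves to 23(W), 20(W), 19(W), 17(W); every one is W ⇒ L
n=26: can move to 18, which is L ⇒ W
n=27: can move to 25, which is L ⇒ W
n=28: moves to 26(W), 23(W), 22(W), 20(W); every one is W ⇒ L
n=29: moves to 27(W), 24(W), 23(W), 21(W); every one is W ⇒ L
n=30: can move to 28, which is L ⇒ W
n=31: can move to 29, which is L ⇒ W
n=32: moves to 30(W), 27(W), 26(W), 24(W); every one is W ⇒ L
n=33: can move to 28, which is L ⇒ W
n=34: can move to 32, which is L ⇒ W
Reading off the rows marked L gives the requested list; there are 11 such values of n.

0, 1, 4, 11, 14, 15, 18, 25, 28, 29, 32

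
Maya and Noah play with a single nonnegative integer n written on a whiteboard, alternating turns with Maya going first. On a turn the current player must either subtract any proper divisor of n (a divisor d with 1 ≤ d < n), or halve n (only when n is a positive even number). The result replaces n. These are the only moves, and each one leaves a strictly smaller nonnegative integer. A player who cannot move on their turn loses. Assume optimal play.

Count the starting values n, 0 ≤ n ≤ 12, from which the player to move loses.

7

Positions with no move are L. A position that does have a move is losing for the player to move precisely when every available move leads to a winning position for the opponent. Fill in the labels:
n=0: no move → L
n=1: no move → L
n=2: →1(L), so W
n=3: →2(W) only, which is W, so L
n=4: →3(L), so W
n=5: →4(W) only, which is W, so L
n=6: →3(L), so W
n=7: →6(W) only, which is W, so L
n=8: →7(L), so W
n=9: →6(W), 8(W) — all W, so L
n=10: →5(L), so W
n=11: →10(W) only, which is W, so L
n=12: →9(L), so W
L entries with 0 ≤ n ≤ 12: n = 0, 1, 3, 5, 7, 9, 11; that makes 7.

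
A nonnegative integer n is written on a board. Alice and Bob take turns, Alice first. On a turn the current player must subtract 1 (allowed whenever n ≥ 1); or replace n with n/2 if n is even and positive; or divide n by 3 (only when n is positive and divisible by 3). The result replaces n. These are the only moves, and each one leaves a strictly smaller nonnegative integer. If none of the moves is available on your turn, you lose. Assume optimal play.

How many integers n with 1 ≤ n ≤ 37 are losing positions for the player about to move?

14

Use the standard recursion: the mover loses at a terminal position; elsewhere, the mover wins exactly when some move hands the opponent an L position.
n=0: no move → L
n=1: →0(L), so W
n=2: →1(W) only, which is W, so L
n=3: →2(L), so W
n=4: →2(L), so W
n=5: →4(W) only, which is W, so L
n=6: →2(L), so W
n=7: →6(W) only, which is W, so L
n=8: →7(L), so W
n=9: →3(W), 8(W) — all W, so L
n=10: →5(L), so W
n=11: →10(W) only, which is W, so L
n=12: →11(L), so W
n=13: →12(W) only, which is W, so L
n=14: →7(L), so W
n=15: →5(L), so W
n=16: →8(W), 15(W) — all W, so L
n=17: →16(L), so W
n=18: →9(L), so W
n=19: →18(W) only, which is W, so L
n=20: →19(L), so W
n=21: →7(L), so W
n=22: →11(L), so W
n=23: →22(W) only, which is W, so L
n=24: →23(L), so W
n=25: →24(W) only, which is W, so L
n=26: →13(L), so W
n=27: →9(L), so W
n=28: →14(W), 27(W) — all W, so L
n=29: →28(L), so W
n=30: →10(W), 15(W), 29(W) — all W, so L
n=31: →30(L), so W
n=32: →16(L), so W
n=33: →11(L), so W
n=34: →17(W), 33(W) — all W, so L
n=35: →34(L), so W
n=36: →12(W), 18(W), 35(W) — all W, so L
n=37: →36(L), so W
L entries with 1 ≤ n ≤ 37 (n=0 is outside the asked range and is not counted): n = 2, 5, 7, 9, 11, 13, 16, 19, 23, 25, 28, 30, 34, 36; that makes 14.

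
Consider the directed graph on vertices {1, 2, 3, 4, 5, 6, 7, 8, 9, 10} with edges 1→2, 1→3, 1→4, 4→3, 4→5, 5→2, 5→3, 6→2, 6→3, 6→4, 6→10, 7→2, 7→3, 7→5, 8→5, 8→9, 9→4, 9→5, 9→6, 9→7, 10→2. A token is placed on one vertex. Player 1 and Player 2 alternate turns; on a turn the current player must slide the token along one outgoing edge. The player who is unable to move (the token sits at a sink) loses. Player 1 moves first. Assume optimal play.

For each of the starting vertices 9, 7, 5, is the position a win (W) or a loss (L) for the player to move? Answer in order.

Compute win/loss labels from the base case upward. A position with no move is L. Any other position is W if it can reach an L in one move, else L.
Every edge goes from a vertex to one that appears earlier in the order 3, 2, 5, 7, 10, 4, 6, 9, 8, 1, so processing vertices in that order labels each vertex after all of its successors.
3: no outgoing edge → L
2: no outgoing edge → L
5: reaches L-position 2 → W
7: reaches L-position 2 → W
10: reaches L-position 2 → W
4: reaches L-position 3 → W
6: reaches L-position 2 → W
9: only reaches 6(W), 4(W), 7(W), 5(W), all W → L
8: reaches L-position 9 → W
1: reaches L-position 2 → W

9: L, 7: W, 5: W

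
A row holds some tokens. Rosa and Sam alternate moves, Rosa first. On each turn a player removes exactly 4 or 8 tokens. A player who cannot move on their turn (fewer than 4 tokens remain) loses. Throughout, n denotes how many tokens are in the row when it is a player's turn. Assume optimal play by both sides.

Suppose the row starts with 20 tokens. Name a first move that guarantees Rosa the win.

Remove 8, leaving 12.

Build the W/L table. Terminal = L. A non-terminal position is W if it has a move to some L; otherwise it is L.
n=0: no move → L
n=1: no move → L
n=2: no move → L
n=3: no move → L
n=4: reaches L-position 0 → W
n=5: reaches L-position 1 → W
n=6: reaches L-position 2 → W
n=7: reaches L-position 3 → W
n=8: reaches L-position 0 → W
n=9: reaches L-position 1 → W
n=10: reaches L-position 2 → W
n=11: reaches L-position 3 → W
n=12: only reaches 8(W), 4(W), all W → L
n=13: only reaches 9(W), 5(W), all W → L
n=14: only reaches 10(W), 6(W), all W → L
n=15: only reaches 11(W), 7(W), all W → L
n=16: reaches L-position 12 → W
n=17: reaches L-position 13 → W
n=18: reaches L-position 14 → W
n=19: reaches L-position 15 → W
n=20: reaches L-position 12 → W
From 20, the L positions reachable in one move are: 12.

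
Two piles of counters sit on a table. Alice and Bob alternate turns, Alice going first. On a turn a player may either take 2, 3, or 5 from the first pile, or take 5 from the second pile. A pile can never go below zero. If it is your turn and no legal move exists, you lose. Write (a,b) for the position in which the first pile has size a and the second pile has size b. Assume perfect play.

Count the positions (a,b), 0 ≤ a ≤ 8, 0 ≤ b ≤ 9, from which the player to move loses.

30

Work bottom-up. With no move the player to move loses. Otherwise the position is W if at least one move leads to an L position for the opponent, and L if every move leads to a W.
Every move lowers a or b (never raises either), so fill the grid row by row in increasing a, and left to right within a row: each cell's successors are then already labelled.
      b=0  b=1  b=2  b=3  b=4  b=5  b=6  b=7  b=8  b=9
a=0:    L    L    L    L    L    W    W    W    W    W
a=1:    L    L    L    L    L    W    W    W    W    W
a=2:    W    W    W    W    W    L    L    L    L    L
a=3:    W    W    W    W    W    L    L    L    L    L
a=4:    W    W    W    W    W    W    W    W    W    W
a=5:    W    W    W    W    W    W    W    W    W    W
a=6:    W    W    W    W    W    W    W    W    W    W
a=7:    L    L    L    L    L    W    W    W    W    W
a=8:    L    L    L    L    L    W    W    W    W    W
Cells with no legal move (terminal, hence L): (0,0), (0,1), (0,2), (0,3), (0,4), (1,0), (1,1), (1,2), (1,3), (1,4).
The remaining L cells, each justified by listing all of its moves:
(2,5): L (options (0,5)(W), (2,0)(W) are all W)
(2,6): L (options (0,6)(W), (2,1)(W) are all W)
(2,7): L (options (0,7)(W), (2,2)(W) are all W)
(2,8): L (options (0,8)(W), (2,3)(W) are all W)
(2,9): L (options (0,9)(W), (2,4)(W) are all W)
(3,5): L (options (1,5)(W), (0,5)(W), (3,0)(W) are all W)
(3,6): L (options (1,6)(W), (0,6)(W), (3,1)(W) are all W)
(3,7): L (options (1,7)(W), (0,7)(W), (3,2)(W) are all W)
(3,8): L (options (1,8)(W), (0,8)(W), (3,3)(W) are all W)
(3,9): L (options (1,9)(W), (0,9)(W), (3,4)(W) are all W)
(7,0): L (options (5,0)(W), (4,0)(W), (2,0)(W) are all W)
(7,1): L (options (5,1)(W), (4,1)(W), (2,1)(W) are all W)
(7,2): L (options (5,2)(W), (4,2)(W), (2,2)(W) are all W)
(7,3): L (options (5,3)(W), (4,3)(W), (2,3)(W) are all W)
(7,4): L (options (5,4)(W), (4,4)(W), (2,4)(W) are all W)
(8,0): L (options (6,0)(W), (5,0)(W), (3,0)(W) are all W)
(8,1): L (options (6,1)(W), (5,1)(W), (3,1)(W) are all W)
(8,2): L (options (6,2)(W), (5,2)(W), (3,2)(W) are all W)
(8,3): L (options (6,3)(W), (5,3)(W), (3,3)(W) are all W)
(8,4): L (options (6,4)(W), (5,4)(W), (3,4)(W) are all W)
Every other cell has at least one move into one of the L cells above, so it is W.
L cells per row: a=0: 5, a=1: 5, a=2: 5, a=3: 5, a=4: 0, a=5: 0, a=6: 0, a=7: 5, a=8: 5; total 30.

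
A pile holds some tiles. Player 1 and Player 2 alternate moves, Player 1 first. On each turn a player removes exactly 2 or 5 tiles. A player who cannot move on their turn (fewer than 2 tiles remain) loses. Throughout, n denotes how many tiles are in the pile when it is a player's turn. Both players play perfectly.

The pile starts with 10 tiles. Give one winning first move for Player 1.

Label each position W (a win for the player to move) or L (a loss). A position with no legal move is L; any other position is W exactly when some move reaches an L, and L when every move reaches a W.
n=0: no move → L
n=1: no move → L
n=2: W (go to 0, an L position)
n=3: W (go to 1, an L position)
n=4: L (sole option 2(W) is W)
n=5: W (go to 0, an L position)
n=6: W (go to 4, an L position)
n=7: L (options 5(W), 2(W) are all W)
n=8: L (options 6(W), 3(W) are all W)
n=9: W (go to 7, an L position)
n=10: W (go to 8, an L position)
From 10, the L positions reachable in one move are: 8.

Remove 2, leaving 8.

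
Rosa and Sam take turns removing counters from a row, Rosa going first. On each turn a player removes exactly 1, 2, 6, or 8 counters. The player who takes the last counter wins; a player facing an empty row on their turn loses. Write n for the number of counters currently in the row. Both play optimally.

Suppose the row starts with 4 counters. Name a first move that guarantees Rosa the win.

Remove 1, leaving 3.

Label each position W (a win for the player to move) or L (a loss). A position with no legal move is L; any other position is W exactly when some move reaches an L, and L when every move reaches a W.
n=0: no move → L
n=1: reaches L-position 0 → W
n=2: reaches L-position 0 → W
n=3: only reaches 2(W), 1(W), all W → L
n=4: reaches L-position 3 → W
From 4, the L positions reachable in one move are: 3.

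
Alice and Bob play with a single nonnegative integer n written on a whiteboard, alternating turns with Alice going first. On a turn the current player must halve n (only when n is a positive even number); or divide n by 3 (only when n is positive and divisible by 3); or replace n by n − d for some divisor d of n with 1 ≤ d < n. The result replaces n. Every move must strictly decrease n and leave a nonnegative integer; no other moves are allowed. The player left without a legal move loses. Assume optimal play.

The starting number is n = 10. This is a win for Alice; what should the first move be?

Positions with no move are L. A position that does have a move is losing for the player to move precisely when every available move leads to a winning position for the opponent. Fill in the labels:
n=0: no move → L
n=1: no move → L
n=2: reaches L-position 1 → W
n=3: reaches L-position 1 → W
n=4: only reaches 2(W), 3(W), all W → L
n=5: reaches L-position 4 → W
n=6: reaches L-position 4 → W
n=7: only reaches 6(W), which is W → L
n=8: reaches L-position 4 → W
n=9: only reaches 3(W), 6(W), 8(W), all W → L
n=10: reaches L-position 9 → W
From 10, the L positions reachable in one move are: 9.

Move to 9.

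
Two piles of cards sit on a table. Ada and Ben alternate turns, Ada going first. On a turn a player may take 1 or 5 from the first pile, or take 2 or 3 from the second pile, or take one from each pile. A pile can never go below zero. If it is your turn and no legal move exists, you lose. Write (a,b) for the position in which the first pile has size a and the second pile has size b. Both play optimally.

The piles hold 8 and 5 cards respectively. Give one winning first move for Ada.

Build the W/L table. Terminal = L. A non-terminal position is W if it has a move to some L; otherwise it is L.
No move ever increases a pile, so every position that can arise here has a ≤ 8 and b ≤ 5; it is enough to label the cells with 0 ≤ a ≤ 8 and 0 ≤ b ≤ 5.
Every move lowers a or b (never raises either), so fill the grid row by row in increasing a, and left to right within a row: each cell's successors are then already labelled.
      b=0  b=1  b=2  b=3  b=4  b=5
a=0:    L    L    W    W    W    L
a=1:    W    W    W    L    L    W
a=2:    L    L    W    W    W    W
a=3:    W    W    W    L    L    W
a=4:    L    L    W    W    W    W
a=5:    W    W    W    L    L    W
a=6:    L    L    W    W    W    W
a=7:    W    W    W    L    L    W
a=8:    L    L    W    W    W    W
Cells with no legal move (terminal, hence L): (0,0), (0,1).
The remaining L cells, each justified by listing all of its moves:
(0,5): →(0,3)(W), (0,2)(W) — all W, so L
(1,3): →(0,3)(W), (1,1)(W), (1,0)(W), (0,2)(W) — all W, so L
(1,4): →(0,4)(W), (1,2)(W), (1,1)(W), (0,3)(W) — all W, so L
(2,0): →(1,0)(W) only, which is W, so L
(2,1): →(1,1)(W), (1,0)(W) — all W, so L
(3,3): →(2,3)(W), (3,1)(W), (3,0)(W), (2,2)(W) — all W, so L
(3,4): →(2,4)(W), (3,2)(W), (3,1)(W), (2,3)(W) — all W, so L
(4,0): →(3,0)(W) only, which is W, so L
(4,1): →(3,1)(W), (3,0)(W) — all W, so L
(5,3): →(4,3)(W), (0,3)(W), (5,1)(W), (5,0)(W), (4,2)(W) — all W, so L
(5,4): →(4,4)(W), (0,4)(W), (5,2)(W), (5,1)(W), (4,3)(W) — all W, so L
(6,0): →(5,0)(W), (1,0)(W) — all W, so L
(6,1): →(5,1)(W), (1,1)(W), (5,0)(W) — all W, so L
(7,3): →(6,3)(W), (2,3)(W), (7,1)(W), (7,0)(W), (6,2)(W) — all W, so L
(7,4): →(6,4)(W), (2,4)(W), (7,2)(W), (7,1)(W), (6,3)(W) — all W, so L
(8,0): →(7,0)(W), (3,0)(W) — all W, so L
(8,1): →(7,1)(W), (3,1)(W), (7,0)(W) — all W, so L
Every other cell has at least one move into one of the L cells above, so it is W.
From (8,5), the L positions reachable in one move are: (7,4).

Move to (7,4).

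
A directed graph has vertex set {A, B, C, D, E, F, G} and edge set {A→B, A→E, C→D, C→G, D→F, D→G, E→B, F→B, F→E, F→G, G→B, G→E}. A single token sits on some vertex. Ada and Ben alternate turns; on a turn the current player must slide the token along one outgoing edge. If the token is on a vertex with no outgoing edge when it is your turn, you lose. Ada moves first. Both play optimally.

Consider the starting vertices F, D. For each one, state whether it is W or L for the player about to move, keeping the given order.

Positions with no move are L. A position that does have a move is losing for the player to move precisely when every available move leads to a winning position for the opponent. Fill in the labels:
Every edge goes from a vertex to one that appears earlier in the order B, E, G, F, D, C, A, so processing vertices in that order labels each vertex after all of its successors.
B: no outgoing edge → L
E: reaches L-position B → W
G: reaches L-position B → W
F: reaches L-position B → W
D: only reaches F(W), G(W), all W → L
C: reaches L-position D → W
A: reaches L-position B → W

F: W, D: L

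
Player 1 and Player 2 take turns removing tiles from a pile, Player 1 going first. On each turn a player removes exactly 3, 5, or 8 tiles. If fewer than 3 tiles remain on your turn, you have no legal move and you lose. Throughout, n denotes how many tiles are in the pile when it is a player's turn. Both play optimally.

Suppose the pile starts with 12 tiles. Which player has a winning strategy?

Positions with no move are L. A position that does have a move is losing for the player to move precisely when every available move leads to a winning position for the opponent. Fill in the labels:
n=0: no move → L
n=1: no move → L
n=2: no move → L
n=3: can move to 0, which is L ⇒ W
n=4: can move to 1, which is L ⇒ W
n=5: can move to 2, which is L ⇒ W
n=6: can move to 1, which is L ⇒ W
n=7: can move to 2, which is L ⇒ W
n=8: can move to 0, which is L ⇒ W
n=9: can move to 1, which is L ⇒ W
n=10: can move to 2, which is L ⇒ W
n=11: moves to 8(W), 6(W), 3(W); every one is W ⇒ L
n=12: moves to 9(W), 7(W), 4(W); every one is W ⇒ L
Every move from 12 reaches a W position, so the mover loses.

Player 2 wins.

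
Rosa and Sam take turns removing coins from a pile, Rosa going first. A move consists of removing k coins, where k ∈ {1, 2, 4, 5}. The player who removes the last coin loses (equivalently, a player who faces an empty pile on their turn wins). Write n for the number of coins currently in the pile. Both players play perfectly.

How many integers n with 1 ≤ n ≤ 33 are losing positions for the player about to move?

Label each position W (a win for the player to move) or L (a loss). A position with no legal move is W; any other position is W exactly when some move reaches an L, and L when every move reaches a W.
n=0: no move; the opponent has just taken the last coin and therefore loses → W
n=1: L (sole option 0(W) is W)
n=2: W (go to 1, an L position)
n=3: W (go to 1, an L position)
n=4: L (options 3(W), 2(W), 0(W) are all W)
n=5: W (go to 4, an L position)
n=6: W (go to 4, an L position)
n=7: L (options 6(W), 5(W), 3(W), 2(W) are all W)
n=8: W (go to 7, an L position)
n=9: W (go to 7, an L position)
n=10: L (options 9(W), 8(W), 6(W), 5(W) are all W)
n=11: W (go to 10, an L position)
n=12: W (go to 10, an L position)
n=13: L (options 12(W), 11(W), 9(W), 8(W) are all W)
n=14: W (go to 13, an L position)
n=15: W (go to 13, an L position)
n=16: L (options 15(W), 14(W), 12(W), 11(W) are all W)
n=17: W (go to 16, an L position)
n=18: W (go to 16, an L position)
n=19: L (options 18(W), 17(W), 15(W), 14(W) are all W)
n=20: W (go to 19, an L position)
n=21: W (go to 19, an L position)
n=22: L (options 21(W), 20(W), 18(W), 17(W) are all W)
n=23: W (go to 22, an L position)
n=24: W (go to 22, an L position)
n=25: L (options 24(W), 23(W), 21(W), 20(W) are all W)
n=26: W (go to 25, an L position)
n=27: W (go to 25, an L position)
n=28: L (options 27(W), 26(W), 24(W), 23(W) are all W)
n=29: W (go to 28, an L position)
n=30: W (go to 28, an L position)
n=31: L (options 30(W), 29(W), 27(W), 26(W) are all W)
n=32: W (go to 31, an L position)
n=33: W (go to 31, an L position)
L entries with 1 ≤ n ≤ 33 (the range starts at n=1): n = 1, 4, 7, 10, 13, 16, 19, 22, 25, 28, 31; that makes 11.

11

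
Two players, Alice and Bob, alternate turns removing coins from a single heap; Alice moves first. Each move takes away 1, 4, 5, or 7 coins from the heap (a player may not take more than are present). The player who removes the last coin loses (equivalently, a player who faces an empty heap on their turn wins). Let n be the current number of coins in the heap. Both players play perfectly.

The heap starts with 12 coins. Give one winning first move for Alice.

Remove 1, leaving 11.

Positions with no move are W. A position that does have a move is losing for the player to move precisely when every available move leads to a winning position for the opponent. Fill in the labels:
n=0: no move; the opponent has just taken the last coin and therefore loses → W
n=1: L (sole option 0(W) is W)
n=2: W (go to 1, an L position)
n=3: L (sole option 2(W) is W)
n=4: W (go to 3, an L position)
n=5: W (go to 1, an L position)
n=6: W (go to 1, an L position)
n=7: W (go to 3, an L position)
n=8: W (go to 3, an L position)
n=9: L (options 8(W), 5(W), 4(W), 2(W) are all W)
n=10: W (go to 9, an L position)
n=11: L (options 10(W), 7(W), 6(W), 4(W) are all W)
n=12: W (go to 11, an L position)
From 12, the L positions reachable in one move are: 11.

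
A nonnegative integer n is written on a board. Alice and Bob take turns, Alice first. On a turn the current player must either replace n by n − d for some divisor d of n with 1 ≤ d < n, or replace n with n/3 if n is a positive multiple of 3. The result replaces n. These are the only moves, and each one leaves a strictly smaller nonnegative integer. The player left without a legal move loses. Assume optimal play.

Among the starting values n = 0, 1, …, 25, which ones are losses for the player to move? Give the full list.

0, 1, 4, 7, 9, 11, 13, 15, 17, 19, 23, 25

Build the W/L table. Terminal = L. A non-terminal position is W if it has a move to some L; otherwise it is L.
n=0: no move → L
n=1: no move → L
n=2: →1(L), so W
n=3: →1(L), so W
n=4: →2(W), 3(W) — all W, so L
n=5: →4(L), so W
n=6: →4(L), so W
n=7: →6(W) only, which is W, so L
n=8: →4(L), so W
n=9: →3(W), 6(W), 8(W) — all W, so L
n=10: →9(L), so W
n=11: →10(W) only, which is W, so L
n=12: →4(L), so W
n=13: →12(W) only, which is W, so L
n=14: →7(L), so W
n=15: →5(W), 10(W), 12(W), 14(W) — all W, so L
n=16: →15(L), so W
n=17: →16(W) only, which is W, so L
n=18: →9(L), so W
n=19: →18(W) only, which is W, so L
n=20: →15(L), so W
n=21: →7(L), so W
n=22: →11(L), so W
n=23: →22(W) only, which is W, so L
n=24: →23(L), so W
n=25: →20(W), 24(W) — all W, so L
Reading off the rows marked L gives the requested list; there are 12 such values of n.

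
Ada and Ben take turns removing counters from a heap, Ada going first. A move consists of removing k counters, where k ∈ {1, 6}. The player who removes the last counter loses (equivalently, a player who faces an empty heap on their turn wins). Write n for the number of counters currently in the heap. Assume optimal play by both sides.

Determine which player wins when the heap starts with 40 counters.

Ben wins.

Work bottom-up. With no move the player to move wins. Otherwise the position is W if at least one move leads to an L position for the opponent, and L if every move leads to a W.
n=0: no move; the opponent has just taken the last counter and therefore loses → W
n=1: →0(W) only, which is W, so L
n=2: →1(L), so W
n=3: →2(W) only, which is W, so L
n=4: →3(L), so W
n=5: →4(W) only, which is W, so L
n=6: →5(L), so W
n=7: →1(L), so W
n=8: →7(W), 2(W) — all W, so L
n=9: →8(L), so W
n=10: →9(W), 4(W) — all W, so L
n=11: →10(L), so W
n=12: →11(W), 6(W) — all W, so L
n=13: →12(L), so W
n=14: →8(L), so W
n=15: →14(W), 9(W) — all W, so L
n=16: →15(L), so W
n=17: →16(W), 11(W) — all W, so L
n=18: →17(L), so W
n=19: →18(W), 13(W) — all W, so L
n=20: →19(L), so W
n=21: →15(L), so W
n=22: →21(W), 16(W) — all W, so L
n=23: →22(L), so W
n=24: →23(W), 18(W) — all W, so L
n=25: →24(L), so W
n=26: →25(W), 20(W) — all W, so L
n=27: →26(L), so W
n=28: →22(L), so W
n=29: →28(W), 23(W) — all W, so L
n=30: →29(L), so W
n=31: →30(W), 25(W) — all W, so L
n=32: →31(L), so W
n=33: →32(W), 27(W) — all W, so L
n=34: →33(L), so W
n=35: →29(L), so W
n=36: →35(W), 30(W) — all W, so L
n=37: →36(L), so W
n=38: →37(W), 32(W) — all W, so L
n=39: →38(L), so W
n=40: →39(W), 34(W) — all W, so L
The starting position 40 is L: whatever Ada does, the opponent receives a W position.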